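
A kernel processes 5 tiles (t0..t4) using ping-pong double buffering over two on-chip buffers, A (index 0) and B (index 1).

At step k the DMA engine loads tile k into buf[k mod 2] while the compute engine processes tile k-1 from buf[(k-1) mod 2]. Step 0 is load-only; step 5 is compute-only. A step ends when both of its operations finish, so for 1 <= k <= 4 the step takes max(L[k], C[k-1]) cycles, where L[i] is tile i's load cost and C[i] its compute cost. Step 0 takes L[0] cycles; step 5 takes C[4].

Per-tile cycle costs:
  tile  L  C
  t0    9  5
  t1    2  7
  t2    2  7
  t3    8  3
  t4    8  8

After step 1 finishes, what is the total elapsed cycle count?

end_cycle[1] = 14

  0. 9=9c; end=9; A:t0 B:-
  1. max(2,5)=5c; end=14; A:t0 B:t1
  2. max(2,7)=7c; end=21; A:t2 B:t1
  3. max(8,7)=8c; end=29; A:t2 B:t3
  4. max(8,3)=8c; end=37; A:t4 B:t3
  5. 8=8c; end=45; A:t4 B:t3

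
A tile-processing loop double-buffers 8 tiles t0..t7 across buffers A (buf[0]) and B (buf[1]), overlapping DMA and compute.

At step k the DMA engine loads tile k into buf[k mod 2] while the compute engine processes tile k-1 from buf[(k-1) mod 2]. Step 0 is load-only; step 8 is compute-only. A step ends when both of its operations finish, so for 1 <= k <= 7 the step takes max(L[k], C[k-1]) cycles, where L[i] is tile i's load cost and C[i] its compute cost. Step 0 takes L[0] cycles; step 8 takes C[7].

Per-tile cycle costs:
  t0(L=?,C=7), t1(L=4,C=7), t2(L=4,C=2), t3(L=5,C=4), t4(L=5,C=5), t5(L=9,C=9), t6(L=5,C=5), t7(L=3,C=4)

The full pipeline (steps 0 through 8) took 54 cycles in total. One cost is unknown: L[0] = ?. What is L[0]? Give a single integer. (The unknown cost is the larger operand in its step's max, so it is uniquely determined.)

L[0] = 3

step 0 = dur = L[0]=? = L[0]  (unknown; binding)
step 1 = dur = max(L[1]=4, C[0]=7) = 7
step 2 = dur = max(L[2]=4, C[1]=7) = 7
step 3 = dur = max(L[3]=5, C[2]=2) = 5
step 4 = dur = max(L[4]=5, C[3]=4) = 5
step 5 = dur = max(L[5]=9, C[4]=5) = 9
step 6 = dur = max(L[6]=5, C[5]=9) = 9
step 7 = dur = max(L[7]=3, C[6]=5) = 5
step 8 = dur = C[7]=4 = 4
sum of known step durations = 51
dur[0] = total - known = 54 - 51 = 3
L[0] is the binding max in step 0, so L[0] = dur[0] = 3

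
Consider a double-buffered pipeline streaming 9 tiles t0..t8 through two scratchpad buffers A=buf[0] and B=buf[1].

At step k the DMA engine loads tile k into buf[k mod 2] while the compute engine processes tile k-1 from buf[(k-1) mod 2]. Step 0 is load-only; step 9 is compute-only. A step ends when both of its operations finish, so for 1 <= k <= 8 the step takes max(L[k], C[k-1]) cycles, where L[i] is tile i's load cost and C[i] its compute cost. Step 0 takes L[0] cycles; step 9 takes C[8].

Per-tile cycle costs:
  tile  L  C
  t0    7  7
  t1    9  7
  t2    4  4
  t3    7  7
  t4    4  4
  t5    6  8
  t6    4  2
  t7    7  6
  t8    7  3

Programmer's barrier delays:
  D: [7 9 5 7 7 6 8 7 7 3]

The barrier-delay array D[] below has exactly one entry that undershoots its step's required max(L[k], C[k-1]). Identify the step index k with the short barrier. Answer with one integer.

hazard at step 2

k=0 barrier L[0]=7→7c, D[0]=7 ok
k=1 barrier max(L[1]=9,C[0]=7)→9c, D[1]=9 ok
k=2 barrier max(L[2]=4,C[1]=7)→7c, D[2]=5 SHORT
k=3 barrier max(L[3]=7,C[2]=4)→7c, D[3]=7 ok
k=4 barrier max(L[4]=4,C[3]=7)→7c, D[4]=7 ok
k=5 barrier max(L[5]=6,C[4]=4)→6c, D[5]=6 ok
k=6 barrier max(L[6]=4,C[5]=8)→8c, D[6]=8 ok
k=7 barrier max(L[7]=7,C[6]=2)→7c, D[7]=7 ok
k=8 barrier max(L[8]=7,C[7]=6)→7c, D[8]=7 ok
k=9 barrier C[8]=3→3c, D[9]=3 ok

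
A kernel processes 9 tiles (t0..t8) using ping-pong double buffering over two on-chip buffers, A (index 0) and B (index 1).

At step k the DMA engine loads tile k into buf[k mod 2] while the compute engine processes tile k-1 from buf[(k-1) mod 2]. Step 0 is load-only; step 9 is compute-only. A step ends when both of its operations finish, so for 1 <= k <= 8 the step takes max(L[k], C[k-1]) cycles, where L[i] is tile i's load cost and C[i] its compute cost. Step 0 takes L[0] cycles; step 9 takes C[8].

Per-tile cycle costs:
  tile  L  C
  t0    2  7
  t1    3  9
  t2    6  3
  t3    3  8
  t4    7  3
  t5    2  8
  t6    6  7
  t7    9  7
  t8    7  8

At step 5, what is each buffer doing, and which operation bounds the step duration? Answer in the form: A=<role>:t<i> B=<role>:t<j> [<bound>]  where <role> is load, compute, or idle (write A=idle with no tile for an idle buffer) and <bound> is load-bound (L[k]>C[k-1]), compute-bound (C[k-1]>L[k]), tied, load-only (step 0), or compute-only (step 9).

k=0 load=t0/2c comp=- wait=2 total=2
k=1 load=t1/3c comp=t0/7c wait=7 total=9
k=2 load=t2/6c comp=t1/9c wait=9 total=18
k=3 load=t3/3c comp=t2/3c wait=3 total=21
k=4 load=t4/7c comp=t3/8c wait=8 total=29
k=5 load=t5/2c comp=t4/3c wait=3 total=32
k=6 load=t6/6c comp=t5/8c wait=8 total=40
k=7 load=t7/9c comp=t6/7c wait=9 total=49
k=8 load=t8/7c comp=t7/7c wait=7 total=56
k=9 load=- comp=t8/8c wait=8 total=64

step 5: A=compute:t4 B=load:t5 [compute-bound]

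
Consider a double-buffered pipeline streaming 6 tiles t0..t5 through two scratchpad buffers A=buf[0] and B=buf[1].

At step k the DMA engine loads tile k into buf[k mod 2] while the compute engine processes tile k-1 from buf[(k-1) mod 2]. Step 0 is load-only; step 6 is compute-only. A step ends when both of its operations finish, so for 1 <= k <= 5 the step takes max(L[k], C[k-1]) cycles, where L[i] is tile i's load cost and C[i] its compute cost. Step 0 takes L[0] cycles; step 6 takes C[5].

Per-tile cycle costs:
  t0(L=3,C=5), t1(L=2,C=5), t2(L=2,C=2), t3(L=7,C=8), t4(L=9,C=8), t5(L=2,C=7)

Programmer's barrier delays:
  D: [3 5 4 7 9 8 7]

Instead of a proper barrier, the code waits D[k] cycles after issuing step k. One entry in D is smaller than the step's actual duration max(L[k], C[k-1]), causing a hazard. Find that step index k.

hazard at step 2

[0] required=L[0]=3=3 vs D=3 ok
[1] required=max(L[1]=2,C[0]=5)=5 vs D=5 ok
[2] required=max(L[2]=2,C[1]=5)=5 vs D=4 SHORT
[3] required=max(L[3]=7,C[2]=2)=7 vs D=7 ok
[4] required=max(L[4]=9,C[3]=8)=9 vs D=9 ok
[5] required=max(L[5]=2,C[4]=8)=8 vs D=8 ok
[6] required=C[5]=7=7 vs D=7 ok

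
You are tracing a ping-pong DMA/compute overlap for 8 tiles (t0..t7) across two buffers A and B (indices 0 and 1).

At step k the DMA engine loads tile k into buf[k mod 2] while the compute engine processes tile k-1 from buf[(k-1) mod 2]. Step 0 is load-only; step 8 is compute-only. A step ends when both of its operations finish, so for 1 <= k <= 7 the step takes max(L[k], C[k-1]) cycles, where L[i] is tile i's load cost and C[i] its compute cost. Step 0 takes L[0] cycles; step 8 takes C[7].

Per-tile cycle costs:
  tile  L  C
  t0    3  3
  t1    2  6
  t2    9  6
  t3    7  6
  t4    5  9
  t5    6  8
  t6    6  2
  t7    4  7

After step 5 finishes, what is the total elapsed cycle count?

step 0: L[0]=3 → dur=3, Σ=3 | A=load:t0 B=idle [load-only]
step 1: L[1]=2 C[0]=3 → dur=3, Σ=6 | A=compute:t0 B=load:t1 [compute-bound]
step 2: L[2]=9 C[1]=6 → dur=9, Σ=15 | A=load:t2 B=compute:t1 [load-bound]
step 3: L[3]=7 C[2]=6 → dur=7, Σ=22 | A=compute:t2 B=load:t3 [load-bound]
step 4: L[4]=5 C[3]=6 → dur=6, Σ=28 | A=load:t4 B=compute:t3 [compute-bound]
step 5: L[5]=6 C[4]=9 → dur=9, Σ=37 | A=compute:t4 B=load:t5 [compute-bound]
step 6: L[6]=6 C[5]=8 → dur=8, Σ=45 | A=load:t6 B=compute:t5 [compute-bound]
step 7: L[7]=4 C[6]=2 → dur=4, Σ=49 | A=compute:t6 B=load:t7 [load-bound]
step 8: C[7]=7 → dur=7, Σ=56 | A=idle B=compute:t7 [compute-only]

end_cycle[5] = 37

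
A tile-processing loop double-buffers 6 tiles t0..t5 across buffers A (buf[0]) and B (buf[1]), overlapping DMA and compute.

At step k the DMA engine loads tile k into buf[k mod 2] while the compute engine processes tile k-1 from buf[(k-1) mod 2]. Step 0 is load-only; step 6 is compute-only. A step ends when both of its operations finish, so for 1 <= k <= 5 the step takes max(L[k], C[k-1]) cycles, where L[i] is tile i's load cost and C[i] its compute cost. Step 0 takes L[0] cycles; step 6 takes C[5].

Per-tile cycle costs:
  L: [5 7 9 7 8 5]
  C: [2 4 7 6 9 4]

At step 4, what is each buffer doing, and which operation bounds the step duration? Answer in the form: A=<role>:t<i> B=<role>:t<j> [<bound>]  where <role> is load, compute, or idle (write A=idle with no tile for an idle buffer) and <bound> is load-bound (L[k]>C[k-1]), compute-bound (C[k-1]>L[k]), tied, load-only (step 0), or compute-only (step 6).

step 4: A=load:t4 B=compute:t3 [load-bound]

[0] DMA t0→A (5c) ∥ CU idle ⇒ 5c, clock 5
[1] DMA t1→B (7c) ∥ CU A:t0 (2c) ⇒ 7c, clock 12
[2] DMA t2→A (9c) ∥ CU B:t1 (4c) ⇒ 9c, clock 21
[3] DMA t3→B (7c) ∥ CU A:t2 (7c) ⇒ 7c, clock 28
[4] DMA t4→A (8c) ∥ CU B:t3 (6c) ⇒ 8c, clock 36
[5] DMA t5→B (5c) ∥ CU A:t4 (9c) ⇒ 9c, clock 45
[6] DMA idle ∥ CU B:t5 (4c) ⇒ 4c, clock 49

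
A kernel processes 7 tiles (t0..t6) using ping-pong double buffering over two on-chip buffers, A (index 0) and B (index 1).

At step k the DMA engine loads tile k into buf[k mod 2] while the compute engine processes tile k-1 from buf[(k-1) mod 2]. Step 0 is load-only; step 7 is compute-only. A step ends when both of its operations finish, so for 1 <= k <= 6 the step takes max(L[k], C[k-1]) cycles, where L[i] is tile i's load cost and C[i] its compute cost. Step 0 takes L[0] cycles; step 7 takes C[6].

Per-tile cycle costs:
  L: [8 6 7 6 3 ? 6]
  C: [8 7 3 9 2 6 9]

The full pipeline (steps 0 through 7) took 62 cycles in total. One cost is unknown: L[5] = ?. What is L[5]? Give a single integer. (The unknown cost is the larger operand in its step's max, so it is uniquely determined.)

L[5] = 9

step 0 = dur = L[0]=8 = 8
step 1 = dur = max(L[1]=6, C[0]=8) = 8
step 2 = dur = max(L[2]=7, C[1]=7) = 7
step 3 = dur = max(L[3]=6, C[2]=3) = 6
step 4 = dur = max(L[4]=3, C[3]=9) = 9
step 5 = dur = max(L[5]=?, C[4]=2) = L[5]  (unknown; binding)
step 6 = dur = max(L[6]=6, C[5]=6) = 6
step 7 = dur = C[6]=9 = 9
sum of known step durations = 53
dur[5] = total - known = 62 - 53 = 9
L[5] is the binding max in step 5, so L[5] = dur[5] = 9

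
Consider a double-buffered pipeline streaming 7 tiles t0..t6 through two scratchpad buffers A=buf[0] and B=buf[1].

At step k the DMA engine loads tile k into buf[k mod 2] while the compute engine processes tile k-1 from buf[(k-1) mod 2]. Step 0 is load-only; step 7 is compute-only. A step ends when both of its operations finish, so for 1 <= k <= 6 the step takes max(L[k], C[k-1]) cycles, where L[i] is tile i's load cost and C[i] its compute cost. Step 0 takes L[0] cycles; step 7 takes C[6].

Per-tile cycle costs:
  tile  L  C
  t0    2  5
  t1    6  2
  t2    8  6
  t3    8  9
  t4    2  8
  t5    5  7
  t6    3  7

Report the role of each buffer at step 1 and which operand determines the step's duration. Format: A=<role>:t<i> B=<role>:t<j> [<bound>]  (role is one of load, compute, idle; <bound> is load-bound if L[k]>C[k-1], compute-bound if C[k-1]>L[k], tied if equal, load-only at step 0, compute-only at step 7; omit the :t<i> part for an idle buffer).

k=0 load=t0/2c comp=- wait=2 total=2
k=1 load=t1/6c comp=t0/5c wait=6 total=8
k=2 load=t2/8c comp=t1/2c wait=8 total=16
k=3 load=t3/8c comp=t2/6c wait=8 total=24
k=4 load=t4/2c comp=t3/9c wait=9 total=33
k=5 load=t5/5c comp=t4/8c wait=8 total=41
k=6 load=t6/3c comp=t5/7c wait=7 total=48
k=7 load=- comp=t6/7c wait=7 total=55

step 1: A=compute:t0 B=load:t1 [load-bound]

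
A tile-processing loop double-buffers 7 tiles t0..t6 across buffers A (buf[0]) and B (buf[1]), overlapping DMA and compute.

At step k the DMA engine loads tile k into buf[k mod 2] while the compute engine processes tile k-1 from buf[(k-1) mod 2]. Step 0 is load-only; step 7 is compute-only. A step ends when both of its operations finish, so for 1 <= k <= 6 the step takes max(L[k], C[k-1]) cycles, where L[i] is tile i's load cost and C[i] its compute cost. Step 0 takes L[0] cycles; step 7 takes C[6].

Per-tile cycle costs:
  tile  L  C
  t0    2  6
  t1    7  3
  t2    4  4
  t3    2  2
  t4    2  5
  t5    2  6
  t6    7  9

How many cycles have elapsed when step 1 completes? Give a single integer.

end_cycle[1] = 9

step 0: L[0]=2 → dur=2, Σ=2 | A=load:t0 B=idle [load-only]
step 1: L[1]=7 C[0]=6 → dur=7, Σ=9 | A=compute:t0 B=load:t1 [load-bound]
step 2: L[2]=4 C[1]=3 → dur=4, Σ=13 | A=load:t2 B=compute:t1 [load-bound]
step 3: L[3]=2 C[2]=4 → dur=4, Σ=17 | A=compute:t2 B=load:t3 [compute-bound]
step 4: L[4]=2 C[3]=2 → dur=2, Σ=19 | A=load:t4 B=compute:t3 [tied]
step 5: L[5]=2 C[4]=5 → dur=5, Σ=24 | A=compute:t4 B=load:t5 [compute-bound]
step 6: L[6]=7 C[5]=6 → dur=7, Σ=31 | A=load:t6 B=compute:t5 [load-bound]
step 7: C[6]=9 → dur=9, Σ=40 | A=compute:t6 B=idle [compute-only]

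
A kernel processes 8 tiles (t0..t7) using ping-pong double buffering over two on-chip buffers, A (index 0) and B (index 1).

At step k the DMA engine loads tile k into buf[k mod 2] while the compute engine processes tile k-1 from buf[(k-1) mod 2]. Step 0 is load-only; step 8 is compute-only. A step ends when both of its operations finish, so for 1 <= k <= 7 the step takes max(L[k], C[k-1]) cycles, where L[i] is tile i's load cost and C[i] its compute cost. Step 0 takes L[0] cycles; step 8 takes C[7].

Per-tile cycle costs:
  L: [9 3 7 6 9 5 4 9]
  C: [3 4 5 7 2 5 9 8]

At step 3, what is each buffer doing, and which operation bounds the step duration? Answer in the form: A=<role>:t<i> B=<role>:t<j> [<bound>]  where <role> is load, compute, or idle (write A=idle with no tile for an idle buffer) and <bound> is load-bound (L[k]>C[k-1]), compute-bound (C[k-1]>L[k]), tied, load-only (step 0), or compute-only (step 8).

step 3: A=compute:t2 B=load:t3 [load-bound]

[0] DMA t0→A (9c) ∥ CU idle ⇒ 9c, clock 9
[1] DMA t1→B (3c) ∥ CU A:t0 (3c) ⇒ 3c, clock 12
[2] DMA t2→A (7c) ∥ CU B:t1 (4c) ⇒ 7c, clock 19
[3] DMA t3→B (6c) ∥ CU A:t2 (5c) ⇒ 6c, clock 25
[4] DMA t4→A (9c) ∥ CU B:t3 (7c) ⇒ 9c, clock 34
[5] DMA t5→B (5c) ∥ CU A:t4 (2c) ⇒ 5c, clock 39
[6] DMA t6→A (4c) ∥ CU B:t5 (5c) ⇒ 5c, clock 44
[7] DMA t7→B (9c) ∥ CU A:t6 (9c) ⇒ 9c, clock 53
[8] DMA idle ∥ CU B:t7 (8c) ⇒ 8c, clock 61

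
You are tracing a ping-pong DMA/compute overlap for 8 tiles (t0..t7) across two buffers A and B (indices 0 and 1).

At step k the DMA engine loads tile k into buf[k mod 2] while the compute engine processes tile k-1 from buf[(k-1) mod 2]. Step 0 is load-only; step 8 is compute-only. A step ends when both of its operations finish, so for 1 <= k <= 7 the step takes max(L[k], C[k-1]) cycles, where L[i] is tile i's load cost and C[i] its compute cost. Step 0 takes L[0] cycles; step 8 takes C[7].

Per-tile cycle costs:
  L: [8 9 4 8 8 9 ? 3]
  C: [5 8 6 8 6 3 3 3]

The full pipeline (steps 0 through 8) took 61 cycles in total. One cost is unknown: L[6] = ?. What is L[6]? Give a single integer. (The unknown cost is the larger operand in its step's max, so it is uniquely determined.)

L[6] = 5

step 0 = dur = L[0]=8 = 8
step 1 = dur = max(L[1]=9, C[0]=5) = 9
step 2 = dur = max(L[2]=4, C[1]=8) = 8
step 3 = dur = max(L[3]=8, C[2]=6) = 8
step 4 = dur = max(L[4]=8, C[3]=8) = 8
step 5 = dur = max(L[5]=9, C[4]=6) = 9
step 6 = dur = max(L[6]=?, C[5]=3) = L[6]  (unknown; binding)
step 7 = dur = max(L[7]=3, C[6]=3) = 3
step 8 = dur = C[7]=3 = 3
sum of known step durations = 56
dur[6] = total - known = 61 - 56 = 5
L[6] is the binding max in step 6, so L[6] = dur[6] = 5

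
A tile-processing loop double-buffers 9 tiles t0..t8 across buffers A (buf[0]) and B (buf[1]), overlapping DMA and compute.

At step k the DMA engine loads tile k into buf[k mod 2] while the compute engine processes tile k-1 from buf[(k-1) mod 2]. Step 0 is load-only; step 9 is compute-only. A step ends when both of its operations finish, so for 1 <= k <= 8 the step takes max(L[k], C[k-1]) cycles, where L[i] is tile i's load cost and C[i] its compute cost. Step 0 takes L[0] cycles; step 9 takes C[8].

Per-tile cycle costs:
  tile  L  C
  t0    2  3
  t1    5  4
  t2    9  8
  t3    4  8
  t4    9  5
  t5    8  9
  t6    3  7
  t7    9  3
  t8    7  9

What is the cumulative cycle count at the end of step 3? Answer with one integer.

end_cycle[3] = 24

step 0: L[0]=2 → dur=2, Σ=2 | A=load:t0 B=idle [load-only]
step 1: L[1]=5 C[0]=3 → dur=5, Σ=7 | A=compute:t0 B=load:t1 [load-bound]
step 2: L[2]=9 C[1]=4 → dur=9, Σ=16 | A=load:t2 B=compute:t1 [load-bound]
step 3: L[3]=4 C[2]=8 → dur=8, Σ=24 | A=compute:t2 B=load:t3 [compute-bound]
step 4: L[4]=9 C[3]=8 → dur=9, Σ=33 | A=load:t4 B=compute:t3 [load-bound]
step 5: L[5]=8 C[4]=5 → dur=8, Σ=41 | A=compute:t4 B=load:t5 [load-bound]
step 6: L[6]=3 C[5]=9 → dur=9, Σ=50 | A=load:t6 B=compute:t5 [compute-bound]
step 7: L[7]=9 C[6]=7 → dur=9, Σ=59 | A=compute:t6 B=load:t7 [load-bound]
step 8: L[8]=7 C[7]=3 → dur=7, Σ=66 | A=load:t8 B=compute:t7 [load-bound]
step 9: C[8]=9 → dur=9, Σ=75 | A=compute:t8 B=idle [compute-only]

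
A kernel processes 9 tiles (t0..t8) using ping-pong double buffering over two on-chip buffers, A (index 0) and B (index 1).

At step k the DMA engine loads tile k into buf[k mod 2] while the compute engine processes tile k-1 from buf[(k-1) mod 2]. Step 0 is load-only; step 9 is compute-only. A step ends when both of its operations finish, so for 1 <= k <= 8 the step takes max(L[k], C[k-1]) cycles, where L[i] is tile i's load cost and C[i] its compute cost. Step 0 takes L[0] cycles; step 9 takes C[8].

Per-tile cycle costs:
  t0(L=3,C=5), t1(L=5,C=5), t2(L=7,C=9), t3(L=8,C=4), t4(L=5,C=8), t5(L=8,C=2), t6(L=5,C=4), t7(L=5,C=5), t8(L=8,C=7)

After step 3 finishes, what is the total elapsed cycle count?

  0. 3=3c; end=3; A:t0 B:-
  1. max(5,5)=5c; end=8; A:t0 B:t1
  2. max(7,5)=7c; end=15; A:t2 B:t1
  3. max(8,9)=9c; end=24; A:t2 B:t3
  4. max(5,4)=5c; end=29; A:t4 B:t3
  5. max(8,8)=8c; end=37; A:t4 B:t5
  6. max(5,2)=5c; end=42; A:t6 B:t5
  7. max(5,4)=5c; end=47; A:t6 B:t7
  8. max(8,5)=8c; end=55; A:t8 B:t7
  9. 7=7c; end=62; A:t8 B:t7

end_cycle[3] = 24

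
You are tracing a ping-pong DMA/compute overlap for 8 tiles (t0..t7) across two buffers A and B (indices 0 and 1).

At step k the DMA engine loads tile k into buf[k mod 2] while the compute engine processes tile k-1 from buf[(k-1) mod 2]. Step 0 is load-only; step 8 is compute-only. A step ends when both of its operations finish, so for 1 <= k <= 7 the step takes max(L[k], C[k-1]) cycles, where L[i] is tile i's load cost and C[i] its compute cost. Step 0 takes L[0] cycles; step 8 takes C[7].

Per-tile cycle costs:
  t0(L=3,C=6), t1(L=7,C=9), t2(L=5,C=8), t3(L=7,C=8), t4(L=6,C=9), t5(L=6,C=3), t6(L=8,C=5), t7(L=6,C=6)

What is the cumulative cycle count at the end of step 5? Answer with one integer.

end_cycle[5] = 44

k=0 load=t0/3c comp=- wait=3 total=3
k=1 load=t1/7c comp=t0/6c wait=7 total=10
k=2 load=t2/5c comp=t1/9c wait=9 total=19
k=3 load=t3/7c comp=t2/8c wait=8 total=27
k=4 load=t4/6c comp=t3/8c wait=8 total=35
k=5 load=t5/6c comp=t4/9c wait=9 total=44
k=6 load=t6/8c comp=t5/3c wait=8 total=52
k=7 load=t7/6c comp=t6/5c wait=6 total=58
k=8 load=- comp=t7/6c wait=6 total=64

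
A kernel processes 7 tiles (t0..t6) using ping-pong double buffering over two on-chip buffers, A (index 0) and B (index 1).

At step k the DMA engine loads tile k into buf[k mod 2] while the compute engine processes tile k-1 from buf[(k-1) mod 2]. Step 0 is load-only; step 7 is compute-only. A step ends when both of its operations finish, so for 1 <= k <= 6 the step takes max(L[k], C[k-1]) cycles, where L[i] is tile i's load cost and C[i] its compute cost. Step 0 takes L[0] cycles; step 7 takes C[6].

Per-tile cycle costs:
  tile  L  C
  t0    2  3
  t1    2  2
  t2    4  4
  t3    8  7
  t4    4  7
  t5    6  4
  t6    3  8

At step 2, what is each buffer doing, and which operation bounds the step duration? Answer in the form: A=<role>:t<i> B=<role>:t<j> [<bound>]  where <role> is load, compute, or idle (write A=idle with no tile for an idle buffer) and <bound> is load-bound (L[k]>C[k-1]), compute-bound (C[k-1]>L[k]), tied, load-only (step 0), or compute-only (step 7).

step 2: A=load:t2 B=compute:t1 [load-bound]

  0. 2=2c; end=2; A:t0 B:-
  1. max(2,3)=3c; end=5; A:t0 B:t1
  2. max(4,2)=4c; end=9; A:t2 B:t1
  3. max(8,4)=8c; end=17; A:t2 B:t3
  4. max(4,7)=7c; end=24; A:t4 B:t3
  5. max(6,7)=7c; end=31; A:t4 B:t5
  6. max(3,4)=4c; end=35; A:t6 B:t5
  7. 8=8c; end=43; A:t6 B:t5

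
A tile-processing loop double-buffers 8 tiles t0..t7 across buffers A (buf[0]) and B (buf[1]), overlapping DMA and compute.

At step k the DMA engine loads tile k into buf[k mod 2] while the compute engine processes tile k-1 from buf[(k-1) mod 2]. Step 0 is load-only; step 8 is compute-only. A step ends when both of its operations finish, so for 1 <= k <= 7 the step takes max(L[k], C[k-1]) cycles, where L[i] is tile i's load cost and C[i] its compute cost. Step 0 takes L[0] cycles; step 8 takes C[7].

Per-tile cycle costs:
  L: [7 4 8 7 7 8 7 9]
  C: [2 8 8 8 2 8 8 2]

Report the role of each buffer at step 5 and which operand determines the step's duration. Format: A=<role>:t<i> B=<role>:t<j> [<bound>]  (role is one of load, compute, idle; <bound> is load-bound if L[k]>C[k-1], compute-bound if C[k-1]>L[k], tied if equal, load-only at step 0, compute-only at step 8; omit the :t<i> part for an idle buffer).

step 5: A=compute:t4 B=load:t5 [load-bound]

k=0 load=t0/7c comp=- wait=7 total=7
k=1 load=t1/4c comp=t0/2c wait=4 total=11
k=2 load=t2/8c comp=t1/8c wait=8 total=19
k=3 load=t3/7c comp=t2/8c wait=8 total=27
k=4 load=t4/7c comp=t3/8c wait=8 total=35
k=5 load=t5/8c comp=t4/2c wait=8 total=43
k=6 load=t6/7c comp=t5/8c wait=8 total=51
k=7 load=t7/9c comp=t6/8c wait=9 total=60
k=8 load=- comp=t7/2c wait=2 total=62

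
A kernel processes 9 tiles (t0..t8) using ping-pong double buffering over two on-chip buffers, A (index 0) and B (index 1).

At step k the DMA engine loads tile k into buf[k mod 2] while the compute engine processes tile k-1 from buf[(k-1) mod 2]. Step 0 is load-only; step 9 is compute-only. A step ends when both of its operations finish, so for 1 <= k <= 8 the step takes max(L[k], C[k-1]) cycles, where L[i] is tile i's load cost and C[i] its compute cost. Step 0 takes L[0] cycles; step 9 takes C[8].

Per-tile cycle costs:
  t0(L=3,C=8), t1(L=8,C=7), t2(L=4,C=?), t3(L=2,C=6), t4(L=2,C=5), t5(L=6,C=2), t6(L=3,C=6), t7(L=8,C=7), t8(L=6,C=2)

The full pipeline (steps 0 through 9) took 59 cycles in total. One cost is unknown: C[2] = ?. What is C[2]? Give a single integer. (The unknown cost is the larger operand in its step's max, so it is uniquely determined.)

step 0 → dur = L[0]=3 = 3
step 1 → dur = max(L[1]=8, C[0]=8) = 8
step 2 → dur = max(L[2]=4, C[1]=7) = 7
step 3 → dur = max(L[3]=2, C[2]=?) = C[2]  (unknown; binding)
step 4 → dur = max(L[4]=2, C[3]=6) = 6
step 5 → dur = max(L[5]=6, C[4]=5) = 6
step 6 → dur = max(L[6]=3, C[5]=2) = 3
step 7 → dur = max(L[7]=8, C[6]=6) = 8
step 8 → dur = max(L[8]=6, C[7]=7) = 7
step 9 → dur = C[8]=2 = 2
sum of known step durations = 50
dur[3] = total - known = 59 - 50 = 9
C[2] is the binding max in step 3, so C[2] = dur[3] = 9

C[2] = 9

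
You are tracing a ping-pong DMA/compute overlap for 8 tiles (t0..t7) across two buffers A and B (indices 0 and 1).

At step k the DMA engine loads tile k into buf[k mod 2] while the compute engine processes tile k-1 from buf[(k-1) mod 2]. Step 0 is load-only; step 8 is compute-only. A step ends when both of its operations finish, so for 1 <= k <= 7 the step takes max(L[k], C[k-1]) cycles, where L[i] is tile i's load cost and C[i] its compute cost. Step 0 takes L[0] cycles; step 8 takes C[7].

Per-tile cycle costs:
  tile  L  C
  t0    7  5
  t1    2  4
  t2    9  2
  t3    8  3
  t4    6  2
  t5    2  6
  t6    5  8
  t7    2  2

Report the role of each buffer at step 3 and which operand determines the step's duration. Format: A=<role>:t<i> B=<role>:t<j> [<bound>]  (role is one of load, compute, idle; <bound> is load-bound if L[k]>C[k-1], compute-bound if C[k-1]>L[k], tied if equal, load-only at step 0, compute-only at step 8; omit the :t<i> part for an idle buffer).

  0. 7=7c; end=7; A:t0 B:-
  1. max(2,5)=5c; end=12; A:t0 B:t1
  2. max(9,4)=9c; end=21; A:t2 B:t1
  3. max(8,2)=8c; end=29; A:t2 B:t3
  4. max(6,3)=6c; end=35; A:t4 B:t3
  5. max(2,2)=2c; end=37; A:t4 B:t5
  6. max(5,6)=6c; end=43; A:t6 B:t5
  7. max(2,8)=8c; end=51; A:t6 B:t7
  8. 2=2c; end=53; A:t6 B:t7

step 3: A=compute:t2 B=load:t3 [load-bound]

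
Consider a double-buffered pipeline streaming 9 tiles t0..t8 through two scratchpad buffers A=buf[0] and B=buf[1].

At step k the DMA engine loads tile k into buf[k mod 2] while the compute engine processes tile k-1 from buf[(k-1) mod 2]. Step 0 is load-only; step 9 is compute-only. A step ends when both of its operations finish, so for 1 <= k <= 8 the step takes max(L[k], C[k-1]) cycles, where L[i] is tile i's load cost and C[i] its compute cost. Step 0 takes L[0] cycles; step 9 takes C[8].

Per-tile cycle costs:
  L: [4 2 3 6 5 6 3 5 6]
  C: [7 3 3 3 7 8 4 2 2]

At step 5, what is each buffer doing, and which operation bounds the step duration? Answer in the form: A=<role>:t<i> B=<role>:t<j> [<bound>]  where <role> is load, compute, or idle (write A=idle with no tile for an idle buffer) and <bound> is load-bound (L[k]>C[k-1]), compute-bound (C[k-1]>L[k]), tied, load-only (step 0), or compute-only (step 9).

step 5: A=compute:t4 B=load:t5 [compute-bound]

k=0 load=t0/4c comp=- wait=4 total=4
k=1 load=t1/2c comp=t0/7c wait=7 total=11
k=2 load=t2/3c comp=t1/3c wait=3 total=14
k=3 load=t3/6c comp=t2/3c wait=6 total=20
k=4 load=t4/5c comp=t3/3c wait=5 total=25
k=5 load=t5/6c comp=t4/7c wait=7 total=32
k=6 load=t6/3c comp=t5/8c wait=8 total=40
k=7 load=t7/5c comp=t6/4c wait=5 total=45
k=8 load=t8/6c comp=t7/2c wait=6 total=51
k=9 load=- comp=t8/2c wait=2 total=53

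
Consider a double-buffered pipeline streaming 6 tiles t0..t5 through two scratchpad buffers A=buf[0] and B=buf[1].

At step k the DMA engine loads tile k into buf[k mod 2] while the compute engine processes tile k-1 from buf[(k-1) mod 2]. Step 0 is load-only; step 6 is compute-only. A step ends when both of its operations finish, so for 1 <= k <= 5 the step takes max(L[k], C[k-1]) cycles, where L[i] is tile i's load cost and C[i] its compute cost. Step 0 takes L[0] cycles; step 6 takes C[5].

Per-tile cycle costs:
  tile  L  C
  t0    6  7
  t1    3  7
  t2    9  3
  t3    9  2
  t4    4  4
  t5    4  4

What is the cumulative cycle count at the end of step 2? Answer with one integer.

end_cycle[2] = 22

  0. 6=6c; end=6; A:t0 B:-
  1. max(3,7)=7c; end=13; A:t0 B:t1
  2. max(9,7)=9c; end=22; A:t2 B:t1
  3. max(9,3)=9c; end=31; A:t2 B:t3
  4. max(4,2)=4c; end=35; A:t4 B:t3
  5. max(4,4)=4c; end=39; A:t4 B:t5
  6. 4=4c; end=43; A:t4 B:t5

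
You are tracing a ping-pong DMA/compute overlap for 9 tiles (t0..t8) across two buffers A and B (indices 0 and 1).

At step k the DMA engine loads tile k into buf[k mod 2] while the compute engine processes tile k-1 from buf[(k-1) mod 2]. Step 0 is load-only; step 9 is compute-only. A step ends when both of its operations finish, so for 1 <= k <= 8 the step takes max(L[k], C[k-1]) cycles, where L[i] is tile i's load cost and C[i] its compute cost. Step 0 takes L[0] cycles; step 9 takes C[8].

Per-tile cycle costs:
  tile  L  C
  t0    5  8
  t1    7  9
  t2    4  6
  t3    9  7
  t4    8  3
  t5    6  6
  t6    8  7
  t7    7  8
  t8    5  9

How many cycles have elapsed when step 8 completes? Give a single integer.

end_cycle[8] = 68

k=0 load=t0/5c comp=- wait=5 total=5
k=1 load=t1/7c comp=t0/8c wait=8 total=13
k=2 load=t2/4c comp=t1/9c wait=9 total=22
k=3 load=t3/9c comp=t2/6c wait=9 total=31
k=4 load=t4/8c comp=t3/7c wait=8 total=39
k=5 load=t5/6c comp=t4/3c wait=6 total=45
k=6 load=t6/8c comp=t5/6c wait=8 total=53
k=7 load=t7/7c comp=t6/7c wait=7 total=60
k=8 load=t8/5c comp=t7/8c wait=8 total=68
k=9 load=- comp=t8/9c wait=9 total=77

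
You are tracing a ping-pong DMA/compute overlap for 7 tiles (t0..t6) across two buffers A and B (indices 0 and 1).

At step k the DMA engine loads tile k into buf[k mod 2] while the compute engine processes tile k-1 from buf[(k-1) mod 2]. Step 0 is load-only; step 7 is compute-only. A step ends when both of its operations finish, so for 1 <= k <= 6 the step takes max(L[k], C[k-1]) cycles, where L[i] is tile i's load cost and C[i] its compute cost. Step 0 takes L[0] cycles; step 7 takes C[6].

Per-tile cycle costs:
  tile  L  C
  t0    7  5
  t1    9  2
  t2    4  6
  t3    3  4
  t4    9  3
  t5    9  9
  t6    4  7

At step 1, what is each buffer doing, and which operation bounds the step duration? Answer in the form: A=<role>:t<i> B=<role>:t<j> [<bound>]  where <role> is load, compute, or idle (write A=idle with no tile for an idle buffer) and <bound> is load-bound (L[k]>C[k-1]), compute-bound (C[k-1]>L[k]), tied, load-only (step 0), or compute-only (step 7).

k=0 load=t0/7c comp=- wait=7 total=7
k=1 load=t1/9c comp=t0/5c wait=9 total=16
k=2 load=t2/4c comp=t1/2c wait=4 total=20
k=3 load=t3/3c comp=t2/6c wait=6 total=26
k=4 load=t4/9c comp=t3/4c wait=9 total=35
k=5 load=t5/9c comp=t4/3c wait=9 total=44
k=6 load=t6/4c comp=t5/9c wait=9 total=53
k=7 load=- comp=t6/7c wait=7 total=60

step 1: A=compute:t0 B=load:t1 [load-bound]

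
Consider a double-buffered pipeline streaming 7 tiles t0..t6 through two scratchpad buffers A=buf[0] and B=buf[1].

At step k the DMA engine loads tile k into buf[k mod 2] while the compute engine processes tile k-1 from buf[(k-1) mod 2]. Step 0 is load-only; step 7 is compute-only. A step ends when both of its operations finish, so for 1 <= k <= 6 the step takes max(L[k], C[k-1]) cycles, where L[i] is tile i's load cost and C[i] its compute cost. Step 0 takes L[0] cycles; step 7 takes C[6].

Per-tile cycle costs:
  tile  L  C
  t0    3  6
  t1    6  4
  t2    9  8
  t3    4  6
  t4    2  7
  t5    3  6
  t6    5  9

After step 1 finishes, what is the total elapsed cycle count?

end_cycle[1] = 9

[0] DMA t0→A (3c) ∥ CU idle ⇒ 3c, clock 3
[1] DMA t1→B (6c) ∥ CU A:t0 (6c) ⇒ 6c, clock 9
[2] DMA t2→A (9c) ∥ CU B:t1 (4c) ⇒ 9c, clock 18
[3] DMA t3→B (4c) ∥ CU A:t2 (8c) ⇒ 8c, clock 26
[4] DMA t4→A (2c) ∥ CU B:t3 (6c) ⇒ 6c, clock 32
[5] DMA t5→B (3c) ∥ CU A:t4 (7c) ⇒ 7c, clock 39
[6] DMA t6→A (5c) ∥ CU B:t5 (6c) ⇒ 6c, clock 45
[7] DMA idle ∥ CU A:t6 (9c) ⇒ 9c, clock 54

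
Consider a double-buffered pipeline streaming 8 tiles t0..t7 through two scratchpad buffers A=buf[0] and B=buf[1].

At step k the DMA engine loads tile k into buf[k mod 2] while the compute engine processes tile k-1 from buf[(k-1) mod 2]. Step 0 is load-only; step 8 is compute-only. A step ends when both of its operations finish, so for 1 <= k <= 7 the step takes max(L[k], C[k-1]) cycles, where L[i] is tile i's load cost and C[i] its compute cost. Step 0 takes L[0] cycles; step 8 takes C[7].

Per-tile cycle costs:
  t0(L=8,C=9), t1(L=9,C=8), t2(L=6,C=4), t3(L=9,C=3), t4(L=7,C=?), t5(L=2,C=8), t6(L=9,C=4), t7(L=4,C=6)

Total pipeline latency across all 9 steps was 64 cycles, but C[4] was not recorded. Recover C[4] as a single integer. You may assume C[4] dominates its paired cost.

step 0 = dur = L[0]=8 = 8
step 1 = dur = max(L[1]=9, C[0]=9) = 9
step 2 = dur = max(L[2]=6, C[1]=8) = 8
step 3 = dur = max(L[3]=9, C[2]=4) = 9
step 4 = dur = max(L[4]=7, C[3]=3) = 7
step 5 = dur = max(L[5]=2, C[4]=?) = C[4]  (unknown; binding)
step 6 = dur = max(L[6]=9, C[5]=8) = 9
step 7 = dur = max(L[7]=4, C[6]=4) = 4
step 8 = dur = C[7]=6 = 6
sum of known step durations = 60
dur[5] = total - known = 64 - 60 = 4
C[4] is the binding max in step 5, so C[4] = dur[5] = 4

C[4] = 4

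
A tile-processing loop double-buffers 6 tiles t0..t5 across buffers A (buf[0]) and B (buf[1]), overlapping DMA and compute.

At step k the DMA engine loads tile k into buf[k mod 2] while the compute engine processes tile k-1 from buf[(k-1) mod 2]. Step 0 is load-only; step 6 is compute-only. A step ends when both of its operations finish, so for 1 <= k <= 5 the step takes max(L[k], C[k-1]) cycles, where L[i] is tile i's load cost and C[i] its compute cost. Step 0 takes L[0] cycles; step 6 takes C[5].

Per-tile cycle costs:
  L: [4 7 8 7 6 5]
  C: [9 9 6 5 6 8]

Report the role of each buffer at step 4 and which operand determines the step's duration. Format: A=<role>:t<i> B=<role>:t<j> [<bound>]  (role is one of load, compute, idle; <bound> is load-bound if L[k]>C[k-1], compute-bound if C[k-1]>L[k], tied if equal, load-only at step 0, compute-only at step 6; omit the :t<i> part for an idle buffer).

step 4: A=load:t4 B=compute:t3 [load-bound]

[0] DMA t0→A (4c) ∥ CU idle ⇒ 4c, clock 4
[1] DMA t1→B (7c) ∥ CU A:t0 (9c) ⇒ 9c, clock 13
[2] DMA t2→A (8c) ∥ CU B:t1 (9c) ⇒ 9c, clock 22
[3] DMA t3→B (7c) ∥ CU A:t2 (6c) ⇒ 7c, clock 29
[4] DMA t4→A (6c) ∥ CU B:t3 (5c) ⇒ 6c, clock 35
[5] DMA t5→B (5c) ∥ CU A:t4 (6c) ⇒ 6c, clock 41
[6] DMA idle ∥ CU B:t5 (8c) ⇒ 8c, clock 49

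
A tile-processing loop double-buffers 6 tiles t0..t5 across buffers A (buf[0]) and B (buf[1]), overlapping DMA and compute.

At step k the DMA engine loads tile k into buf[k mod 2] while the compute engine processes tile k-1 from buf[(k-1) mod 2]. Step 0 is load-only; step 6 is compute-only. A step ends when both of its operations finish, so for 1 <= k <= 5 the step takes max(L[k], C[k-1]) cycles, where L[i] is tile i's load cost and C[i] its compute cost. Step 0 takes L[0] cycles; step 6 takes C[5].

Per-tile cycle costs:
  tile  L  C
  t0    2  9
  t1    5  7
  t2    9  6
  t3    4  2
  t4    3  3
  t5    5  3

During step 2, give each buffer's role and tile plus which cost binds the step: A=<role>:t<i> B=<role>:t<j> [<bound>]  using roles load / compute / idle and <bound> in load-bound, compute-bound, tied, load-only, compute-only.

step 0: L[0]=2 → dur=2, Σ=2 | A=load:t0 B=idle [load-only]
step 1: L[1]=5 C[0]=9 → dur=9, Σ=11 | A=compute:t0 B=load:t1 [compute-bound]
step 2: L[2]=9 C[1]=7 → dur=9, Σ=20 | A=load:t2 B=compute:t1 [load-bound]
step 3: L[3]=4 C[2]=6 → dur=6, Σ=26 | A=compute:t2 B=load:t3 [compute-bound]
step 4: L[4]=3 C[3]=2 → dur=3, Σ=29 | A=load:t4 B=compute:t3 [load-bound]
step 5: L[5]=5 C[4]=3 → dur=5, Σ=34 | A=compute:t4 B=load:t5 [load-bound]
step 6: C[5]=3 → dur=3, Σ=37 | A=idle B=compute:t5 [compute-only]

step 2: A=load:t2 B=compute:t1 [load-bound]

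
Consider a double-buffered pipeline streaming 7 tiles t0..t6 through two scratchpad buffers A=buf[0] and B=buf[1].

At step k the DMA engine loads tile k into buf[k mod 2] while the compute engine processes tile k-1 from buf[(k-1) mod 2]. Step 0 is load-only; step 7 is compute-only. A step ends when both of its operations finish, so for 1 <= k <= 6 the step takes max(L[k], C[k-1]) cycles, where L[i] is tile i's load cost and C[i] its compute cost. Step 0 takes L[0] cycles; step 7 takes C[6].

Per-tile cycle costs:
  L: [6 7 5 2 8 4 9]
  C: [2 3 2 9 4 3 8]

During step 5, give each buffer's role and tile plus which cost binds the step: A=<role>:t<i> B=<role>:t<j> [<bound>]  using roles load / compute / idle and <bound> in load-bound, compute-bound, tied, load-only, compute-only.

step 5: A=compute:t4 B=load:t5 [tied]

k=0 load=t0/6c comp=- wait=6 total=6
k=1 load=t1/7c comp=t0/2c wait=7 total=13
k=2 load=t2/5c comp=t1/3c wait=5 total=18
k=3 load=t3/2c comp=t2/2c wait=2 total=20
k=4 load=t4/8c comp=t3/9c wait=9 total=29
k=5 load=t5/4c comp=t4/4c wait=4 total=33
k=6 load=t6/9c comp=t5/3c wait=9 total=42
k=7 load=- comp=t6/8c wait=8 total=50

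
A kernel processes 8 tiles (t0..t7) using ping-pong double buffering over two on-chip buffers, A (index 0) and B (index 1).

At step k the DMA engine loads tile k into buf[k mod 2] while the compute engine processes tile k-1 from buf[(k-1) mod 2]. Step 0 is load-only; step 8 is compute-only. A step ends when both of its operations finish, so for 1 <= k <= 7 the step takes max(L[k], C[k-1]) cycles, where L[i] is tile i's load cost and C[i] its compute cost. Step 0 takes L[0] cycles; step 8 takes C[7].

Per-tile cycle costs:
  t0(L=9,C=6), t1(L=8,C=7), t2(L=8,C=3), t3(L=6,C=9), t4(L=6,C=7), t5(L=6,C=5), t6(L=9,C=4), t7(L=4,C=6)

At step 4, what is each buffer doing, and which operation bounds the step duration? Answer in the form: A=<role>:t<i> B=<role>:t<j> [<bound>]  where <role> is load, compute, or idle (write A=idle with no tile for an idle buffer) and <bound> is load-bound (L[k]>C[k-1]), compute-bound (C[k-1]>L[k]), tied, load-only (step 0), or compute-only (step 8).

  0. 9=9c; end=9; A:t0 B:-
  1. max(8,6)=8c; end=17; A:t0 B:t1
  2. max(8,7)=8c; end=25; A:t2 B:t1
  3. max(6,3)=6c; end=31; A:t2 B:t3
  4. max(6,9)=9c; end=40; A:t4 B:t3
  5. max(6,7)=7c; end=47; A:t4 B:t5
  6. max(9,5)=9c; end=56; A:t6 B:t5
  7. max(4,4)=4c; end=60; A:t6 B:t7
  8. 6=6c; end=66; A:t6 B:t7

step 4: A=load:t4 B=compute:t3 [compute-bound]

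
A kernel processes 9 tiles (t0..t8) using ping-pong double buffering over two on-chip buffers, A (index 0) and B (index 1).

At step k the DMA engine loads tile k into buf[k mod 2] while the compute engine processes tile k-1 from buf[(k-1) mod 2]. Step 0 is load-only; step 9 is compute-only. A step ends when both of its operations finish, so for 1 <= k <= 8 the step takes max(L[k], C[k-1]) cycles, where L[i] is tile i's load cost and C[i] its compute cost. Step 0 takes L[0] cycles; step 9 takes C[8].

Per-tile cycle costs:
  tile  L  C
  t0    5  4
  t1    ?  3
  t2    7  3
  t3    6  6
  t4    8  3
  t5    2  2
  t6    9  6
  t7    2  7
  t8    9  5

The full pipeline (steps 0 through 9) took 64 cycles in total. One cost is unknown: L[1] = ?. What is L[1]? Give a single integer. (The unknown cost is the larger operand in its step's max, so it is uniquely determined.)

step 0: dur = L[0]=5 = 5
step 1: dur = max(L[1]=?, C[0]=4) = L[1]  (unknown; binding)
step 2: dur = max(L[2]=7, C[1]=3) = 7
step 3: dur = max(L[3]=6, C[2]=3) = 6
step 4: dur = max(L[4]=8, C[3]=6) = 8
step 5: dur = max(L[5]=2, C[4]=3) = 3
step 6: dur = max(L[6]=9, C[5]=2) = 9
step 7: dur = max(L[7]=2, C[6]=6) = 6
step 8: dur = max(L[8]=9, C[7]=7) = 9
step 9: dur = C[8]=5 = 5
sum of known step durations = 58
dur[1] = total - known = 64 - 58 = 6
L[1] is the binding max in step 1, so L[1] = dur[1] = 6

L[1] = 6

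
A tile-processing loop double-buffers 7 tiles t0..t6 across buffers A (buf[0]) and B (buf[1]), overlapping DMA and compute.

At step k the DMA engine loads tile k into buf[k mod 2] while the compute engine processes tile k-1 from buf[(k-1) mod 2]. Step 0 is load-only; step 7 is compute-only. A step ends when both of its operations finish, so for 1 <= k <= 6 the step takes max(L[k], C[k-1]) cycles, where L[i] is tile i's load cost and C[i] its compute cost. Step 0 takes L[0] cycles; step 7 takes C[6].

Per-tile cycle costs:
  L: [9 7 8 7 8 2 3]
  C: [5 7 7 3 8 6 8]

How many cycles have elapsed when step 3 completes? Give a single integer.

step 0: L[0]=9 → dur=9, Σ=9 | A=load:t0 B=idle [load-only]
step 1: L[1]=7 C[0]=5 → dur=7, Σ=16 | A=compute:t0 B=load:t1 [load-bound]
step 2: L[2]=8 C[1]=7 → dur=8, Σ=24 | A=load:t2 B=compute:t1 [load-bound]
step 3: L[3]=7 C[2]=7 → dur=7, Σ=31 | A=compute:t2 B=load:t3 [tied]
step 4: L[4]=8 C[3]=3 → dur=8, Σ=39 | A=load:t4 B=compute:t3 [load-bound]
step 5: L[5]=2 C[4]=8 → dur=8, Σ=47 | A=compute:t4 B=load:t5 [compute-bound]
step 6: L[6]=3 C[5]=6 → dur=6, Σ=53 | A=load:t6 B=compute:t5 [compute-bound]
step 7: C[6]=8 → dur=8, Σ=61 | A=compute:t6 B=idle [compute-only]

end_cycle[3] = 31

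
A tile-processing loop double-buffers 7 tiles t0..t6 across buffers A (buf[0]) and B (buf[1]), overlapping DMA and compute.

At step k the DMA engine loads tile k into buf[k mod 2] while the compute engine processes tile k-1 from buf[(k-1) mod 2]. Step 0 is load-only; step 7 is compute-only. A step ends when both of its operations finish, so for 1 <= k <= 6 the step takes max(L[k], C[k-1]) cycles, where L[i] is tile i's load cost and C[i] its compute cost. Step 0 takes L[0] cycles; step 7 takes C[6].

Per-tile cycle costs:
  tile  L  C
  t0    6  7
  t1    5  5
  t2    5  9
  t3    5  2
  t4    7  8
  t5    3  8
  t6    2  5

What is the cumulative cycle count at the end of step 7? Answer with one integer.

end_cycle[7] = 55

step 0: L[0]=6 → dur=6, Σ=6 | A=load:t0 B=idle [load-only]
step 1: L[1]=5 C[0]=7 → dur=7, Σ=13 | A=compute:t0 B=load:t1 [compute-bound]
step 2: L[2]=5 C[1]=5 → dur=5, Σ=18 | A=load:t2 B=compute:t1 [tied]
step 3: L[3]=5 C[2]=9 → dur=9, Σ=27 | A=compute:t2 B=load:t3 [compute-bound]
step 4: L[4]=7 C[3]=2 → dur=7, Σ=34 | A=load:t4 B=compute:t3 [load-bound]
step 5: L[5]=3 C[4]=8 → dur=8, Σ=42 | A=compute:t4 B=load:t5 [compute-bound]
step 6: L[6]=2 C[5]=8 → dur=8, Σ=50 | A=load:t6 B=compute:t5 [compute-bound]
step 7: C[6]=5 → dur=5, Σ=55 | A=compute:t6 B=idle [compute-only]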